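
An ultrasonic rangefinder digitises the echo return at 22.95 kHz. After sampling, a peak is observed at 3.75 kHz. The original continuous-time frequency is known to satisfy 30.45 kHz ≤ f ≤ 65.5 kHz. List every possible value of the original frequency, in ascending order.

Frequencies that alias to 3.75 kHz are k·fs ± 3.75 kHz for integer k ≥ 0.
k=0: 3.75 kHz.
k=1: 19.2 kHz, 26.7 kHz.
k=2: 42.15 kHz, 49.65 kHz.
k=3: 65.1 kHz, 72.6 kHz.
k=4: 88.05 kHz, 95.55 kHz.
Within [30.45 kHz, 65.5 kHz]: 42.15 kHz, 49.65 kHz, 65.1 kHz.

42.15 kHz, 49.65 kHz, 65.1 kHz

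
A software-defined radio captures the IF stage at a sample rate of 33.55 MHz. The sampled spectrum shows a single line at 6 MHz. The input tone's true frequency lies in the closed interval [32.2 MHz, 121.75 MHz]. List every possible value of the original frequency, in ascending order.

Frequencies that alias to 6 MHz are k·fs ± 6 MHz for integer k ≥ 0.
k=0: 6 MHz.
k=1: 27.55 MHz, 39.55 MHz.
k=2: 61.1 MHz, 73.1 MHz.
k=3: 94.65 MHz, 106.65 MHz.
k=4: 128.2 MHz, 140.2 MHz.
Within [32.2 MHz, 121.75 MHz]: 39.55 MHz, 61.1 MHz, 73.1 MHz, 94.65 MHz, 106.65 MHz.

39.55 MHz, 61.1 MHz, 73.1 MHz, 94.65 MHz, 106.65 MHz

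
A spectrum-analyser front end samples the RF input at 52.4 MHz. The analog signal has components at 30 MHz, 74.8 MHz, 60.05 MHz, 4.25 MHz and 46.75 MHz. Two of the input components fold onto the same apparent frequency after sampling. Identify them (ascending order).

30 MHz, 74.8 MHz

fs/2 = 26.2 MHz.
30 MHz > fs/2 = 26.2 MHz, folds to fs − 30 MHz = 22.4 MHz.
74.8 MHz mod fs = 22.4 MHz.
22.4 MHz ≤ fs/2 = 26.2 MHz, appears at 22.4 MHz.
60.05 MHz mod fs = 7.65 MHz.
7.65 MHz ≤ fs/2 = 26.2 MHz, appears at 7.65 MHz.
4.25 MHz ≤ fs/2 = 26.2 MHz, passes unchanged.
46.75 MHz > fs/2 = 26.2 MHz, folds to fs − 46.75 MHz = 5.65 MHz.
30 MHz and 74.8 MHz both map to 22.4 MHz.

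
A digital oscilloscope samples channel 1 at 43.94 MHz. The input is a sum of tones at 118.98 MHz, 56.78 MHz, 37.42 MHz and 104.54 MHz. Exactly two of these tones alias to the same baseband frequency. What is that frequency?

12.84 MHz

fs/2 = 21.97 MHz.
118.98 MHz mod fs = 31.1 MHz.
31.1 MHz > fs/2 = 21.97 MHz, folds to fs − 31.1 MHz = 12.84 MHz.
56.78 MHz mod fs = 12.84 MHz.
12.84 MHz ≤ fs/2 = 21.97 MHz, appears at 12.84 MHz.
37.42 MHz > fs/2 = 21.97 MHz, folds to fs − 37.42 MHz = 6.52 MHz.
104.54 MHz mod fs = 16.66 MHz.
16.66 MHz ≤ fs/2 = 21.97 MHz, appears at 16.66 MHz.
56.78 MHz and 118.98 MHz both map to 12.84 MHz.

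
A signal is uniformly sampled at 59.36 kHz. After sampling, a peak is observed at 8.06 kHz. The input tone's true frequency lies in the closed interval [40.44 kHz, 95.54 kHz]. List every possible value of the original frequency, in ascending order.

Frequencies that alias to 8.06 kHz are k·fs ± 8.06 kHz for integer k ≥ 0.
k=0: 8.06 kHz.
k=1: 51.3 kHz, 67.42 kHz.
k=2: 110.66 kHz, 126.78 kHz.
Within [40.44 kHz, 95.54 kHz]: 51.3 kHz, 67.42 kHz.

51.3 kHz, 67.42 kHz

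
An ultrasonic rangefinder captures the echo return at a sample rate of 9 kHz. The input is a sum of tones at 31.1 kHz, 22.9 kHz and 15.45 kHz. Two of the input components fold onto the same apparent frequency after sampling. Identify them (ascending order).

fs/2 = 4.5 kHz.
31.1 kHz mod fs = 4.1 kHz.
4.1 kHz ≤ fs/2 = 4.5 kHz, appears at 4.1 kHz.
22.9 kHz mod fs = 4.9 kHz.
4.9 kHz > fs/2 = 4.5 kHz, folds to fs − 4.9 kHz = 4.1 kHz.
15.45 kHz mod fs = 6.45 kHz.
6.45 kHz > fs/2 = 4.5 kHz, folds to fs − 6.45 kHz = 2.55 kHz.
22.9 kHz and 31.1 kHz both map to 4.1 kHz.

22.9 kHz, 31.1 kHz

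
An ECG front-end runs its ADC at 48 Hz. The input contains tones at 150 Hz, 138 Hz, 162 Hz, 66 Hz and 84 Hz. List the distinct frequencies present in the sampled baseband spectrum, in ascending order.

6 Hz, 12 Hz, 18 Hz

fs/2 = 24 Hz.
150 Hz mod fs = 6 Hz.
6 Hz ≤ fs/2 = 24 Hz, appears at 6 Hz.
138 Hz mod fs = 42 Hz.
42 Hz > fs/2 = 24 Hz, folds to fs − 42 Hz = 6 Hz.
162 Hz mod fs = 18 Hz.
18 Hz ≤ fs/2 = 24 Hz, appears at 18 Hz.
66 Hz mod fs = 18 Hz.
18 Hz ≤ fs/2 = 24 Hz, appears at 18 Hz.
84 Hz mod fs = 36 Hz.
36 Hz > fs/2 = 24 Hz, folds to fs − 36 Hz = 12 Hz.
Distinct values: {6 Hz, 12 Hz, 18 Hz}.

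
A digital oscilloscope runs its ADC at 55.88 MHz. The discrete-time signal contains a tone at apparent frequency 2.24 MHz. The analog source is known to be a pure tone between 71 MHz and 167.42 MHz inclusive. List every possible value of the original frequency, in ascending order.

109.52 MHz, 114 MHz, 165.4 MHz

Frequencies that alias to 2.24 MHz are k·fs ± 2.24 MHz for integer k ≥ 0.
k=0: 2.24 MHz.
k=1: 53.64 MHz, 58.12 MHz.
k=2: 109.52 MHz, 114 MHz.
k=3: 165.4 MHz, 169.88 MHz.
k=4: 221.28 MHz, 225.76 MHz.
Within [71 MHz, 167.42 MHz]: 109.52 MHz, 114 MHz, 165.4 MHz.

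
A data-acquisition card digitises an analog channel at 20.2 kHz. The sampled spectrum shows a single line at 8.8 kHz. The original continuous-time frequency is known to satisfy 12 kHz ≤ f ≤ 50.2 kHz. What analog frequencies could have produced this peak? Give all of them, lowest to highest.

Frequencies that alias to 8.8 kHz are k·fs ± 8.8 kHz for integer k ≥ 0.
k=0: 8.8 kHz.
k=1: 11.4 kHz, 29 kHz.
k=2: 31.6 kHz, 49.2 kHz.
k=3: 51.8 kHz, 69.4 kHz.
Within [12 kHz, 50.2 kHz]: 29 kHz, 31.6 kHz, 49.2 kHz.

29 kHz, 31.6 kHz, 49.2 kHz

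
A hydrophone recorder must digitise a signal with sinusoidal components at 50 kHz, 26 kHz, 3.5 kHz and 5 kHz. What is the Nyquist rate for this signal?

100 kHz

Highest-frequency component: 50 kHz.
Nyquist rate = 2 × 50 kHz = 100 kHz.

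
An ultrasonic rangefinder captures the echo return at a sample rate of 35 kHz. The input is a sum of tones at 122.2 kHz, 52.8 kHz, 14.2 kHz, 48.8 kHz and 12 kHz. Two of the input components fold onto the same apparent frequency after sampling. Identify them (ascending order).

fs/2 = 17.5 kHz.
122.2 kHz mod fs = 17.2 kHz.
17.2 kHz ≤ fs/2 = 17.5 kHz, appears at 17.2 kHz.
52.8 kHz mod fs = 17.8 kHz.
17.8 kHz > fs/2 = 17.5 kHz, folds to fs − 17.8 kHz = 17.2 kHz.
14.2 kHz ≤ fs/2 = 17.5 kHz, passes unchanged.
48.8 kHz mod fs = 13.8 kHz.
13.8 kHz ≤ fs/2 = 17.5 kHz, appears at 13.8 kHz.
12 kHz ≤ fs/2 = 17.5 kHz, passes unchanged.
52.8 kHz and 122.2 kHz both map to 17.2 kHz.

52.8 kHz, 122.2 kHz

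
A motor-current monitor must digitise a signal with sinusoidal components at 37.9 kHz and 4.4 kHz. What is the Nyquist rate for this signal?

Highest-frequency component: 37.9 kHz.
Nyquist rate = 2 × 37.9 kHz = 75.8 kHz.

75.8 kHz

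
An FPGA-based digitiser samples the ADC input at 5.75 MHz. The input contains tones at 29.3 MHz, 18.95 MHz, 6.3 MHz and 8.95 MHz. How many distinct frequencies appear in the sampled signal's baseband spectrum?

3

fs/2 = 2.875 MHz.
29.3 MHz mod fs = 0.55 MHz.
0.55 MHz ≤ fs/2 = 2.875 MHz, appears at 0.55 MHz.
18.95 MHz mod fs = 1.7 MHz.
1.7 MHz ≤ fs/2 = 2.875 MHz, appears at 1.7 MHz.
6.3 MHz mod fs = 0.55 MHz.
0.55 MHz ≤ fs/2 = 2.875 MHz, appears at 0.55 MHz.
8.95 MHz mod fs = 3.2 MHz.
3.2 MHz > fs/2 = 2.875 MHz, folds to fs − 3.2 MHz = 2.55 MHz.
Distinct values: {0.55 MHz, 1.7 MHz, 2.55 MHz} → 3.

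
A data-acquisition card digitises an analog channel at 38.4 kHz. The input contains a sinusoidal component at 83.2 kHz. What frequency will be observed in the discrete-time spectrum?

83.2 kHz mod fs = 6.4 kHz.
6.4 kHz ≤ fs/2 = 19.2 kHz, appears at 6.4 kHz.

6.4 kHz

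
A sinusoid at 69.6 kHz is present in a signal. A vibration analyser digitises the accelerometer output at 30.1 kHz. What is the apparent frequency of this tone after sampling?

69.6 kHz mod fs = 9.4 kHz.
9.4 kHz ≤ fs/2 = 15.05 kHz, appears at 9.4 kHz.

9.4 kHz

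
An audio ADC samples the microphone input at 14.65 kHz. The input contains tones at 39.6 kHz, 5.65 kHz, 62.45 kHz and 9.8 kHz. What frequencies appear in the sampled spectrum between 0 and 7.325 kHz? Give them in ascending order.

3.85 kHz, 4.35 kHz, 4.85 kHz, 5.65 kHz

fs/2 = 7.325 kHz.
39.6 kHz mod fs = 10.3 kHz.
10.3 kHz > fs/2 = 7.325 kHz, folds to fs − 10.3 kHz = 4.35 kHz.
5.65 kHz ≤ fs/2 = 7.325 kHz, passes unchanged.
62.45 kHz mod fs = 3.85 kHz.
3.85 kHz ≤ fs/2 = 7.325 kHz, appears at 3.85 kHz.
9.8 kHz > fs/2 = 7.325 kHz, folds to fs − 9.8 kHz = 4.85 kHz.
Distinct values: {3.85 kHz, 4.35 kHz, 4.85 kHz, 5.65 kHz}.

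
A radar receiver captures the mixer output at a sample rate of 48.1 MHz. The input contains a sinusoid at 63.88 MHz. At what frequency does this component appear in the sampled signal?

15.78 MHz

63.88 MHz mod fs = 15.78 MHz.
15.78 MHz ≤ fs/2 = 24.05 MHz, appears at 15.78 MHz.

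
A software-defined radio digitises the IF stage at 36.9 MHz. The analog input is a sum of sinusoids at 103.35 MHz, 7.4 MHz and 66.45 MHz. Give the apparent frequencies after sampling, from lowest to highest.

fs/2 = 18.45 MHz.
103.35 MHz mod fs = 29.55 MHz.
29.55 MHz > fs/2 = 18.45 MHz, folds to fs − 29.55 MHz = 7.35 MHz.
7.4 MHz ≤ fs/2 = 18.45 MHz, passes unchanged.
66.45 MHz mod fs = 29.55 MHz.
29.55 MHz > fs/2 = 18.45 MHz, folds to fs − 29.55 MHz = 7.35 MHz.
Distinct values: {7.35 MHz, 7.4 MHz}.

7.35 MHz, 7.4 MHz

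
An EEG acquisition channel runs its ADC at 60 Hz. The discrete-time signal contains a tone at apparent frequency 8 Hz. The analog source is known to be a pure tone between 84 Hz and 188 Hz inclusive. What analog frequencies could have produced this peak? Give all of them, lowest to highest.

112 Hz, 128 Hz, 172 Hz, 188 Hz

Frequencies that alias to 8 Hz are k·fs ± 8 Hz for integer k ≥ 0.
k=0: 8 Hz.
k=1: 52 Hz, 68 Hz.
k=2: 112 Hz, 128 Hz.
k=3: 172 Hz, 188 Hz.
k=4: 232 Hz, 248 Hz.
Within [84 Hz, 188 Hz]: 112 Hz, 128 Hz, 172 Hz, 188 Hz.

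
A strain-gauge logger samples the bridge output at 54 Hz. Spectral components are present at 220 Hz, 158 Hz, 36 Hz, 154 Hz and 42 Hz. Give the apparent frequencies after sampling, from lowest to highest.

fs/2 = 27 Hz.
220 Hz mod fs = 4 Hz.
4 Hz ≤ fs/2 = 27 Hz, appears at 4 Hz.
158 Hz mod fs = 50 Hz.
50 Hz > fs/2 = 27 Hz, folds to fs − 50 Hz = 4 Hz.
36 Hz > fs/2 = 27 Hz, folds to fs − 36 Hz = 18 Hz.
154 Hz mod fs = 46 Hz.
46 Hz > fs/2 = 27 Hz, folds to fs − 46 Hz = 8 Hz.
42 Hz > fs/2 = 27 Hz, folds to fs − 42 Hz = 12 Hz.
Distinct values: {4 Hz, 8 Hz, 12 Hz, 18 Hz}.

4 Hz, 8 Hz, 12 Hz, 18 Hz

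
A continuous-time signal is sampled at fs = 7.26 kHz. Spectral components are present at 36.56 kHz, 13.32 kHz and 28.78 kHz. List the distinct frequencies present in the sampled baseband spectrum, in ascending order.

0.26 kHz, 1.2 kHz

fs/2 = 3.63 kHz.
36.56 kHz mod fs = 0.26 kHz.
0.26 kHz ≤ fs/2 = 3.63 kHz, appears at 0.26 kHz.
13.32 kHz mod fs = 6.06 kHz.
6.06 kHz > fs/2 = 3.63 kHz, folds to fs − 6.06 kHz = 1.2 kHz.
28.78 kHz mod fs = 7 kHz.
7 kHz > fs/2 = 3.63 kHz, folds to fs − 7 kHz = 0.26 kHz.
Distinct values: {0.26 kHz, 1.2 kHz}.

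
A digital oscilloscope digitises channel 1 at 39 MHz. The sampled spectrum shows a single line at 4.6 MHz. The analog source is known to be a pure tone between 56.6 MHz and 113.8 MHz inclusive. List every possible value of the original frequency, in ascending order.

73.4 MHz, 82.6 MHz, 112.4 MHz

Frequencies that alias to 4.6 MHz are k·fs ± 4.6 MHz for integer k ≥ 0.
k=0: 4.6 MHz.
k=1: 34.4 MHz, 43.6 MHz.
k=2: 73.4 MHz, 82.6 MHz.
k=3: 112.4 MHz, 121.6 MHz.
k=4: 151.4 MHz, 160.6 MHz.
Within [56.6 MHz, 113.8 MHz]: 73.4 MHz, 82.6 MHz, 112.4 MHz.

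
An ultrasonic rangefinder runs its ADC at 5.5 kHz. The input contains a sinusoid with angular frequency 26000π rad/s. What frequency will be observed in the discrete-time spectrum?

2 kHz

ω = 26000π rad/s → f = ω/(2π) = 13000 Hz = 13 kHz.
13 kHz mod fs = 2 kHz.
2 kHz ≤ fs/2 = 2.75 kHz, appears at 2 kHz.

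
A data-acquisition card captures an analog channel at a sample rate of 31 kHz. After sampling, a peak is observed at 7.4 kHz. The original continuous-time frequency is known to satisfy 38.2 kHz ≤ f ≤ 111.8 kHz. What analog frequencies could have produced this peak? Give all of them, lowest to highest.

38.4 kHz, 54.6 kHz, 69.4 kHz, 85.6 kHz, 100.4 kHz

Frequencies that alias to 7.4 kHz are k·fs ± 7.4 kHz for integer k ≥ 0.
k=0: 7.4 kHz.
k=1: 23.6 kHz, 38.4 kHz.
k=2: 54.6 kHz, 69.4 kHz.
k=3: 85.6 kHz, 100.4 kHz.
k=4: 116.6 kHz, 131.4 kHz.
Within [38.2 kHz, 111.8 kHz]: 38.4 kHz, 54.6 kHz, 69.4 kHz, 85.6 kHz, 100.4 kHz.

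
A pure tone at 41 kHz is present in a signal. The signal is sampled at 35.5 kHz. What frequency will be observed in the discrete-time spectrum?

41 kHz mod fs = 5.5 kHz.
5.5 kHz ≤ fs/2 = 17.75 kHz, appears at 5.5 kHz.

5.5 kHz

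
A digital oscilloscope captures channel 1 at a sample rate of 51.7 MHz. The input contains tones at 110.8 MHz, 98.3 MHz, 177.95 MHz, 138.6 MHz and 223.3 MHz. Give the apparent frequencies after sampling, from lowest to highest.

fs/2 = 25.85 MHz.
110.8 MHz mod fs = 7.4 MHz.
7.4 MHz ≤ fs/2 = 25.85 MHz, appears at 7.4 MHz.
98.3 MHz mod fs = 46.6 MHz.
46.6 MHz > fs/2 = 25.85 MHz, folds to fs − 46.6 MHz = 5.1 MHz.
177.95 MHz mod fs = 22.85 MHz.
22.85 MHz ≤ fs/2 = 25.85 MHz, appears at 22.85 MHz.
138.6 MHz mod fs = 35.2 MHz.
35.2 MHz > fs/2 = 25.85 MHz, folds to fs − 35.2 MHz = 16.5 MHz.
223.3 MHz mod fs = 16.5 MHz.
16.5 MHz ≤ fs/2 = 25.85 MHz, appears at 16.5 MHz.
Distinct values: {5.1 MHz, 7.4 MHz, 16.5 MHz, 22.85 MHz}.

5.1 MHz, 7.4 MHz, 16.5 MHz, 22.85 MHz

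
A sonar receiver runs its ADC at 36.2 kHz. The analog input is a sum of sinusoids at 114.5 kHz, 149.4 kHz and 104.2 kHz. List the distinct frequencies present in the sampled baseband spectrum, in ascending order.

4.4 kHz, 4.6 kHz, 5.9 kHz

fs/2 = 18.1 kHz.
114.5 kHz mod fs = 5.9 kHz.
5.9 kHz ≤ fs/2 = 18.1 kHz, appears at 5.9 kHz.
149.4 kHz mod fs = 4.6 kHz.
4.6 kHz ≤ fs/2 = 18.1 kHz, appears at 4.6 kHz.
104.2 kHz mod fs = 31.8 kHz.
31.8 kHz > fs/2 = 18.1 kHz, folds to fs − 31.8 kHz = 4.4 kHz.
Distinct values: {4.4 kHz, 4.6 kHz, 5.9 kHz}.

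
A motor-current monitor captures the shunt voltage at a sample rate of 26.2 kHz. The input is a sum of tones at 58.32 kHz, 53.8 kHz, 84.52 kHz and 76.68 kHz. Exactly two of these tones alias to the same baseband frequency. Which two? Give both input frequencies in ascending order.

fs/2 = 13.1 kHz.
58.32 kHz mod fs = 5.92 kHz.
5.92 kHz ≤ fs/2 = 13.1 kHz, appears at 5.92 kHz.
53.8 kHz mod fs = 1.4 kHz.
1.4 kHz ≤ fs/2 = 13.1 kHz, appears at 1.4 kHz.
84.52 kHz mod fs = 5.92 kHz.
5.92 kHz ≤ fs/2 = 13.1 kHz, appears at 5.92 kHz.
76.68 kHz mod fs = 24.28 kHz.
24.28 kHz > fs/2 = 13.1 kHz, folds to fs − 24.28 kHz = 1.92 kHz.
58.32 kHz and 84.52 kHz both map to 5.92 kHz.

58.32 kHz, 84.52 kHz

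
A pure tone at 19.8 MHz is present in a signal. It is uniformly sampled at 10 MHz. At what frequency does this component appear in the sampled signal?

19.8 MHz mod fs = 9.8 MHz.
9.8 MHz > fs/2 = 5 MHz, folds to fs − 9.8 MHz = 0.2 MHz.

0.2 MHz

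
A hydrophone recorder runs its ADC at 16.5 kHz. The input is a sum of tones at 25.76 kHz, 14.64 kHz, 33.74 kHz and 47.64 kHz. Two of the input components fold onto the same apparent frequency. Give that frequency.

fs/2 = 8.25 kHz.
25.76 kHz mod fs = 9.26 kHz.
9.26 kHz > fs/2 = 8.25 kHz, folds to fs − 9.26 kHz = 7.24 kHz.
14.64 kHz > fs/2 = 8.25 kHz, folds to fs − 14.64 kHz = 1.86 kHz.
33.74 kHz mod fs = 0.74 kHz.
0.74 kHz ≤ fs/2 = 8.25 kHz, appears at 0.74 kHz.
47.64 kHz mod fs = 14.64 kHz.
14.64 kHz > fs/2 = 8.25 kHz, folds to fs − 14.64 kHz = 1.86 kHz.
14.64 kHz and 47.64 kHz both map to 1.86 kHz.

1.86 kHz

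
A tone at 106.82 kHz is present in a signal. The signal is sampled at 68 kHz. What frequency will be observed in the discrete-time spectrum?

106.82 kHz mod fs = 38.82 kHz.
38.82 kHz > fs/2 = 34 kHz, folds to fs − 38.82 kHz = 29.18 kHz.

29.18 kHz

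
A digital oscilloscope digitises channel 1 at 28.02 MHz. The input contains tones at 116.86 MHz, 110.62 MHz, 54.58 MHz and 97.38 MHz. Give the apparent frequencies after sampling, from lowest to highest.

1.46 MHz, 4.78 MHz, 13.32 MHz

fs/2 = 14.01 MHz.
116.86 MHz mod fs = 4.78 MHz.
4.78 MHz ≤ fs/2 = 14.01 MHz, appears at 4.78 MHz.
110.62 MHz mod fs = 26.56 MHz.
26.56 MHz > fs/2 = 14.01 MHz, folds to fs − 26.56 MHz = 1.46 MHz.
54.58 MHz mod fs = 26.56 MHz.
26.56 MHz > fs/2 = 14.01 MHz, folds to fs − 26.56 MHz = 1.46 MHz.
97.38 MHz mod fs = 13.32 MHz.
13.32 MHz ≤ fs/2 = 14.01 MHz, appears at 13.32 MHz.
Distinct values: {1.46 MHz, 4.78 MHz, 13.32 MHz}.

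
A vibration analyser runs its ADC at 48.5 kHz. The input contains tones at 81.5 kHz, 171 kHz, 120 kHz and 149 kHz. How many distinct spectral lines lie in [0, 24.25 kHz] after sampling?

3

fs/2 = 24.25 kHz.
81.5 kHz mod fs = 33 kHz.
33 kHz > fs/2 = 24.25 kHz, folds to fs − 33 kHz = 15.5 kHz.
171 kHz mod fs = 25.5 kHz.
25.5 kHz > fs/2 = 24.25 kHz, folds to fs − 25.5 kHz = 23 kHz.
120 kHz mod fs = 23 kHz.
23 kHz ≤ fs/2 = 24.25 kHz, appears at 23 kHz.
149 kHz mod fs = 3.5 kHz.
3.5 kHz ≤ fs/2 = 24.25 kHz, appears at 3.5 kHz.
Distinct values: {3.5 kHz, 15.5 kHz, 23 kHz} → 3.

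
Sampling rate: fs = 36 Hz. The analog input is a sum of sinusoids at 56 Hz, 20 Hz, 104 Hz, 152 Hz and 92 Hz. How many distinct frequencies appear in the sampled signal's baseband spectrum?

fs/2 = 18 Hz.
56 Hz mod fs = 20 Hz.
20 Hz > fs/2 = 18 Hz, folds to fs − 20 Hz = 16 Hz.
20 Hz > fs/2 = 18 Hz, folds to fs − 20 Hz = 16 Hz.
104 Hz mod fs = 32 Hz.
32 Hz > fs/2 = 18 Hz, folds to fs − 32 Hz = 4 Hz.
152 Hz mod fs = 8 Hz.
8 Hz ≤ fs/2 = 18 Hz, appears at 8 Hz.
92 Hz mod fs = 20 Hz.
20 Hz > fs/2 = 18 Hz, folds to fs − 20 Hz = 16 Hz.
Distinct values: {4 Hz, 8 Hz, 16 Hz} → 3.

3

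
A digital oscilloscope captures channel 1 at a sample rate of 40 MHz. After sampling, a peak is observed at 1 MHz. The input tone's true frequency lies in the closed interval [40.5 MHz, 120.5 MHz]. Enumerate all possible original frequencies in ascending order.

Frequencies that alias to 1 MHz are k·fs ± 1 MHz for integer k ≥ 0.
k=0: 1 MHz.
k=1: 39 MHz, 41 MHz.
k=2: 79 MHz, 81 MHz.
k=3: 119 MHz, 121 MHz.
k=4: 159 MHz, 161 MHz.
Within [40.5 MHz, 120.5 MHz]: 41 MHz, 79 MHz, 81 MHz, 119 MHz.

41 MHz, 79 MHz, 81 MHz, 119 MHz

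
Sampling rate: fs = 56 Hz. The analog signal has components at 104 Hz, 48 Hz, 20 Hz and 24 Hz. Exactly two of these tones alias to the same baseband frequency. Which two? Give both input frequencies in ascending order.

48 Hz, 104 Hz

fs/2 = 28 Hz.
104 Hz mod fs = 48 Hz.
48 Hz > fs/2 = 28 Hz, folds to fs − 48 Hz = 8 Hz.
48 Hz > fs/2 = 28 Hz, folds to fs − 48 Hz = 8 Hz.
20 Hz ≤ fs/2 = 28 Hz, passes unchanged.
24 Hz ≤ fs/2 = 28 Hz, passes unchanged.
48 Hz and 104 Hz both map to 8 Hz.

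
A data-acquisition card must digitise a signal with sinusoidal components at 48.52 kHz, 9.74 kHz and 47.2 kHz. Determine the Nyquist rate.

Highest-frequency component: 48.52 kHz.
Nyquist rate = 2 × 48.52 kHz = 97.04 kHz.

97.04 kHz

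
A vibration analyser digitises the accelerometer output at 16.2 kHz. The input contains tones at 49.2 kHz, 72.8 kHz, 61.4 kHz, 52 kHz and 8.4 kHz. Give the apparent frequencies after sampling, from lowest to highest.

0.6 kHz, 3.4 kHz, 7.8 kHz, 8 kHz

fs/2 = 8.1 kHz.
49.2 kHz mod fs = 0.6 kHz.
0.6 kHz ≤ fs/2 = 8.1 kHz, appears at 0.6 kHz.
72.8 kHz mod fs = 8 kHz.
8 kHz ≤ fs/2 = 8.1 kHz, appears at 8 kHz.
61.4 kHz mod fs = 12.8 kHz.
12.8 kHz > fs/2 = 8.1 kHz, folds to fs − 12.8 kHz = 3.4 kHz.
52 kHz mod fs = 3.4 kHz.
3.4 kHz ≤ fs/2 = 8.1 kHz, appears at 3.4 kHz.
8.4 kHz > fs/2 = 8.1 kHz, folds to fs − 8.4 kHz = 7.8 kHz.
Distinct values: {0.6 kHz, 3.4 kHz, 7.8 kHz, 8 kHz}.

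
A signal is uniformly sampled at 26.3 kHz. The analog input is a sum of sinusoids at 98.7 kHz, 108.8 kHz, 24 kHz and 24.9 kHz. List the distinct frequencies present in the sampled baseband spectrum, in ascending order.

1.4 kHz, 2.3 kHz, 3.6 kHz, 6.5 kHz

fs/2 = 13.15 kHz.
98.7 kHz mod fs = 19.8 kHz.
19.8 kHz > fs/2 = 13.15 kHz, folds to fs − 19.8 kHz = 6.5 kHz.
108.8 kHz mod fs = 3.6 kHz.
3.6 kHz ≤ fs/2 = 13.15 kHz, appears at 3.6 kHz.
24 kHz > fs/2 = 13.15 kHz, folds to fs − 24 kHz = 2.3 kHz.
24.9 kHz > fs/2 = 13.15 kHz, folds to fs − 24.9 kHz = 1.4 kHz.
Distinct values: {1.4 kHz, 2.3 kHz, 3.6 kHz, 6.5 kHz}.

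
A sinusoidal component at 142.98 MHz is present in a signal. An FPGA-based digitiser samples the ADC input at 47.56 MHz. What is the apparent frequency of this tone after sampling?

0.3 MHz

142.98 MHz mod fs = 0.3 MHz.
0.3 MHz ≤ fs/2 = 23.78 MHz, appears at 0.3 MHz.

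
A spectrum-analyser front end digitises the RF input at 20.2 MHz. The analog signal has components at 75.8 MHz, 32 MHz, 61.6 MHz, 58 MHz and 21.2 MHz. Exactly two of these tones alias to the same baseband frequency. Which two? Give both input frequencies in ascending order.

fs/2 = 10.1 MHz.
75.8 MHz mod fs = 15.2 MHz.
15.2 MHz > fs/2 = 10.1 MHz, folds to fs − 15.2 MHz = 5 MHz.
32 MHz mod fs = 11.8 MHz.
11.8 MHz > fs/2 = 10.1 MHz, folds to fs − 11.8 MHz = 8.4 MHz.
61.6 MHz mod fs = 1 MHz.
1 MHz ≤ fs/2 = 10.1 MHz, appears at 1 MHz.
58 MHz mod fs = 17.6 MHz.
17.6 MHz > fs/2 = 10.1 MHz, folds to fs − 17.6 MHz = 2.6 MHz.
21.2 MHz mod fs = 1 MHz.
1 MHz ≤ fs/2 = 10.1 MHz, appears at 1 MHz.
21.2 MHz and 61.6 MHz both map to 1 MHz.

21.2 MHz, 61.6 MHz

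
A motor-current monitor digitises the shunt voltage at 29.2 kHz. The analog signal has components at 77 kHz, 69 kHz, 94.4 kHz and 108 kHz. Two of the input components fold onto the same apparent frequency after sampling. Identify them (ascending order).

fs/2 = 14.6 kHz.
77 kHz mod fs = 18.6 kHz.
18.6 kHz > fs/2 = 14.6 kHz, folds to fs − 18.6 kHz = 10.6 kHz.
69 kHz mod fs = 10.6 kHz.
10.6 kHz ≤ fs/2 = 14.6 kHz, appears at 10.6 kHz.
94.4 kHz mod fs = 6.8 kHz.
6.8 kHz ≤ fs/2 = 14.6 kHz, appears at 6.8 kHz.
108 kHz mod fs = 20.4 kHz.
20.4 kHz > fs/2 = 14.6 kHz, folds to fs − 20.4 kHz = 8.8 kHz.
69 kHz and 77 kHz both map to 10.6 kHz.

69 kHz, 77 kHz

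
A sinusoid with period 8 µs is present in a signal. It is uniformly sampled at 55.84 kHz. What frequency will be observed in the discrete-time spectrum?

13.32 kHz

T = 8 µs → f = 1/T = 125 kHz.
125 kHz mod fs = 13.32 kHz.
13.32 kHz ≤ fs/2 = 27.92 kHz, appears at 13.32 kHz.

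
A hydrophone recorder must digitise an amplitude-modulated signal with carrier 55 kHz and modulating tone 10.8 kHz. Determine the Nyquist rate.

AM sidebands sit at fc ± fm = 44.2 kHz and 65.8 kHz.
Highest-frequency component: 65.8 kHz.
Nyquist rate = 2 × 65.8 kHz = 131.6 kHz.

131.6 kHz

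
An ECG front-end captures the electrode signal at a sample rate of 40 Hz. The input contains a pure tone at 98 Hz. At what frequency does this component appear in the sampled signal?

18 Hz

98 Hz mod fs = 18 Hz.
18 Hz ≤ fs/2 = 20 Hz, appears at 18 Hz.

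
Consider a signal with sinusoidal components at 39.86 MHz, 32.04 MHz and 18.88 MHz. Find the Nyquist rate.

79.72 MHz

Highest-frequency component: 39.86 MHz.
Nyquist rate = 2 × 39.86 MHz = 79.72 MHz.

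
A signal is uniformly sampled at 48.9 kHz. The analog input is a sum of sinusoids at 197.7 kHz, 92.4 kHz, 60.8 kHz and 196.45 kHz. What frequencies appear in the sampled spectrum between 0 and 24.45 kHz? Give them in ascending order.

fs/2 = 24.45 kHz.
197.7 kHz mod fs = 2.1 kHz.
2.1 kHz ≤ fs/2 = 24.45 kHz, appears at 2.1 kHz.
92.4 kHz mod fs = 43.5 kHz.
43.5 kHz > fs/2 = 24.45 kHz, folds to fs − 43.5 kHz = 5.4 kHz.
60.8 kHz mod fs = 11.9 kHz.
11.9 kHz ≤ fs/2 = 24.45 kHz, appears at 11.9 kHz.
196.45 kHz mod fs = 0.85 kHz.
0.85 kHz ≤ fs/2 = 24.45 kHz, appears at 0.85 kHz.
Distinct values: {0.85 kHz, 2.1 kHz, 5.4 kHz, 11.9 kHz}.

0.85 kHz, 2.1 kHz, 5.4 kHz, 11.9 kHz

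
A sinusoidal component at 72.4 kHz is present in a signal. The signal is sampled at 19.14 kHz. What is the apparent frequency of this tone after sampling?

4.16 kHz

72.4 kHz mod fs = 14.98 kHz.
14.98 kHz > fs/2 = 9.57 kHz, folds to fs − 14.98 kHz = 4.16 kHz.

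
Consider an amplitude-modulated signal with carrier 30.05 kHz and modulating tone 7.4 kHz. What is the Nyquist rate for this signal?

74.9 kHz

AM sidebands sit at fc ± fm = 22.65 kHz and 37.45 kHz.
Highest-frequency component: 37.45 kHz.
Nyquist rate = 2 × 37.45 kHz = 74.9 kHz.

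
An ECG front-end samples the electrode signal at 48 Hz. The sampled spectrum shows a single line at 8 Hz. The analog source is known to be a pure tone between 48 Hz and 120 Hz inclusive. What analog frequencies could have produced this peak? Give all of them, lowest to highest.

56 Hz, 88 Hz, 104 Hz

Frequencies that alias to 8 Hz are k·fs ± 8 Hz for integer k ≥ 0.
k=0: 8 Hz.
k=1: 40 Hz, 56 Hz.
k=2: 88 Hz, 104 Hz.
k=3: 136 Hz, 152 Hz.
Within [48 Hz, 120 Hz]: 56 Hz, 88 Hz, 104 Hz.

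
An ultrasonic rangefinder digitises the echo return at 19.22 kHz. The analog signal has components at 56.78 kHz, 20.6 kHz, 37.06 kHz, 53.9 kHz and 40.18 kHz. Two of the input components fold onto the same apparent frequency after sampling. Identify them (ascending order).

20.6 kHz, 37.06 kHz

fs/2 = 9.61 kHz.
56.78 kHz mod fs = 18.34 kHz.
18.34 kHz > fs/2 = 9.61 kHz, folds to fs − 18.34 kHz = 0.88 kHz.
20.6 kHz mod fs = 1.38 kHz.
1.38 kHz ≤ fs/2 = 9.61 kHz, appears at 1.38 kHz.
37.06 kHz mod fs = 17.84 kHz.
17.84 kHz > fs/2 = 9.61 kHz, folds to fs − 17.84 kHz = 1.38 kHz.
53.9 kHz mod fs = 15.46 kHz.
15.46 kHz > fs/2 = 9.61 kHz, folds to fs − 15.46 kHz = 3.76 kHz.
40.18 kHz mod fs = 1.74 kHz.
1.74 kHz ≤ fs/2 = 9.61 kHz, appears at 1.74 kHz.
20.6 kHz and 37.06 kHz both map to 1.38 kHz.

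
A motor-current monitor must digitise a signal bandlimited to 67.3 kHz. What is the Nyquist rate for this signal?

Nyquist rate = 2 × 67.3 kHz = 134.6 kHz.

134.6 kHz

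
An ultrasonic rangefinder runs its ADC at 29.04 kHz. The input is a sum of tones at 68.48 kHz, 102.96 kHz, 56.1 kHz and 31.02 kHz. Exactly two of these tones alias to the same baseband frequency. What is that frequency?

1.98 kHz

fs/2 = 14.52 kHz.
68.48 kHz mod fs = 10.4 kHz.
10.4 kHz ≤ fs/2 = 14.52 kHz, appears at 10.4 kHz.
102.96 kHz mod fs = 15.84 kHz.
15.84 kHz > fs/2 = 14.52 kHz, folds to fs − 15.84 kHz = 13.2 kHz.
56.1 kHz mod fs = 27.06 kHz.
27.06 kHz > fs/2 = 14.52 kHz, folds to fs − 27.06 kHz = 1.98 kHz.
31.02 kHz mod fs = 1.98 kHz.
1.98 kHz ≤ fs/2 = 14.52 kHz, appears at 1.98 kHz.
31.02 kHz and 56.1 kHz both map to 1.98 kHz.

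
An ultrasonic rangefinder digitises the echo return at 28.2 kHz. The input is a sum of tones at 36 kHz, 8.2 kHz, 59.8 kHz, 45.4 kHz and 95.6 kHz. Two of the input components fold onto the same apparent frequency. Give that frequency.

fs/2 = 14.1 kHz.
36 kHz mod fs = 7.8 kHz.
7.8 kHz ≤ fs/2 = 14.1 kHz, appears at 7.8 kHz.
8.2 kHz ≤ fs/2 = 14.1 kHz, passes unchanged.
59.8 kHz mod fs = 3.4 kHz.
3.4 kHz ≤ fs/2 = 14.1 kHz, appears at 3.4 kHz.
45.4 kHz mod fs = 17.2 kHz.
17.2 kHz > fs/2 = 14.1 kHz, folds to fs − 17.2 kHz = 11 kHz.
95.6 kHz mod fs = 11 kHz.
11 kHz ≤ fs/2 = 14.1 kHz, appears at 11 kHz.
45.4 kHz and 95.6 kHz both map to 11 kHz.

11 kHz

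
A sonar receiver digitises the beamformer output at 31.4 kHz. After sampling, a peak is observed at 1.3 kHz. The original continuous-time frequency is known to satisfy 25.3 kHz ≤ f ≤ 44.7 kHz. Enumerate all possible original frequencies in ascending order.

30.1 kHz, 32.7 kHz

Frequencies that alias to 1.3 kHz are k·fs ± 1.3 kHz for integer k ≥ 0.
k=0: 1.3 kHz.
k=1: 30.1 kHz, 32.7 kHz.
k=2: 61.5 kHz, 64.1 kHz.
Within [25.3 kHz, 44.7 kHz]: 30.1 kHz, 32.7 kHz.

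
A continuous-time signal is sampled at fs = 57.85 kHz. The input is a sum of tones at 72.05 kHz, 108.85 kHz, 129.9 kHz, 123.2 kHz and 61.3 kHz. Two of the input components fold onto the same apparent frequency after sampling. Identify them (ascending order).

fs/2 = 28.925 kHz.
72.05 kHz mod fs = 14.2 kHz.
14.2 kHz ≤ fs/2 = 28.925 kHz, appears at 14.2 kHz.
108.85 kHz mod fs = 51 kHz.
51 kHz > fs/2 = 28.925 kHz, folds to fs − 51 kHz = 6.85 kHz.
129.9 kHz mod fs = 14.2 kHz.
14.2 kHz ≤ fs/2 = 28.925 kHz, appears at 14.2 kHz.
123.2 kHz mod fs = 7.5 kHz.
7.5 kHz ≤ fs/2 = 28.925 kHz, appears at 7.5 kHz.
61.3 kHz mod fs = 3.45 kHz.
3.45 kHz ≤ fs/2 = 28.925 kHz, appears at 3.45 kHz.
72.05 kHz and 129.9 kHz both map to 14.2 kHz.

72.05 kHz, 129.9 kHz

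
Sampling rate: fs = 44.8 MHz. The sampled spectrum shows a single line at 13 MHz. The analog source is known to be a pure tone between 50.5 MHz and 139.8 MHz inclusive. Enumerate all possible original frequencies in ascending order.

57.8 MHz, 76.6 MHz, 102.6 MHz, 121.4 MHz

Frequencies that alias to 13 MHz are k·fs ± 13 MHz for integer k ≥ 0.
k=0: 13 MHz.
k=1: 31.8 MHz, 57.8 MHz.
k=2: 76.6 MHz, 102.6 MHz.
k=3: 121.4 MHz, 147.4 MHz.
k=4: 166.2 MHz, 192.2 MHz.
Within [50.5 MHz, 139.8 MHz]: 57.8 MHz, 76.6 MHz, 102.6 MHz, 121.4 MHz.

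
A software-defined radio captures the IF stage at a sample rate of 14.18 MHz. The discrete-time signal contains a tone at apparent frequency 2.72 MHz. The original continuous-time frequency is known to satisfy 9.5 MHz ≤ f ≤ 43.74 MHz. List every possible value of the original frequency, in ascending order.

11.46 MHz, 16.9 MHz, 25.64 MHz, 31.08 MHz, 39.82 MHz

Frequencies that alias to 2.72 MHz are k·fs ± 2.72 MHz for integer k ≥ 0.
k=0: 2.72 MHz.
k=1: 11.46 MHz, 16.9 MHz.
k=2: 25.64 MHz, 31.08 MHz.
k=3: 39.82 MHz, 45.26 MHz.
k=4: 54 MHz, 59.44 MHz.
Within [9.5 MHz, 43.74 MHz]: 11.46 MHz, 16.9 MHz, 25.64 MHz, 31.08 MHz, 39.82 MHz.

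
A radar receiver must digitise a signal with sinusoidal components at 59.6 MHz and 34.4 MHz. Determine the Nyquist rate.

119.2 MHz

Highest-frequency component: 59.6 MHz.
Nyquist rate = 2 × 59.6 MHz = 119.2 MHz.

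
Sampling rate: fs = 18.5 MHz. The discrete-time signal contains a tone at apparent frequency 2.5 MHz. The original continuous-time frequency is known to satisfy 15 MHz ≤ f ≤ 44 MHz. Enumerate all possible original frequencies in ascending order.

Frequencies that alias to 2.5 MHz are k·fs ± 2.5 MHz for integer k ≥ 0.
k=0: 2.5 MHz.
k=1: 16 MHz, 21 MHz.
k=2: 34.5 MHz, 39.5 MHz.
k=3: 53 MHz, 58 MHz.
Within [15 MHz, 44 MHz]: 16 MHz, 21 MHz, 34.5 MHz, 39.5 MHz.

16 MHz, 21 MHz, 34.5 MHz, 39.5 MHz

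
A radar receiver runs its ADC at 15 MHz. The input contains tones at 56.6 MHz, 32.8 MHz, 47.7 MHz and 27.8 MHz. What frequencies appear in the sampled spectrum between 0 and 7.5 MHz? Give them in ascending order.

2.2 MHz, 2.7 MHz, 2.8 MHz, 3.4 MHz

fs/2 = 7.5 MHz.
56.6 MHz mod fs = 11.6 MHz.
11.6 MHz > fs/2 = 7.5 MHz, folds to fs − 11.6 MHz = 3.4 MHz.
32.8 MHz mod fs = 2.8 MHz.
2.8 MHz ≤ fs/2 = 7.5 MHz, appears at 2.8 MHz.
47.7 MHz mod fs = 2.7 MHz.
2.7 MHz ≤ fs/2 = 7.5 MHz, appears at 2.7 MHz.
27.8 MHz mod fs = 12.8 MHz.
12.8 MHz > fs/2 = 7.5 MHz, folds to fs − 12.8 MHz = 2.2 MHz.
Distinct values: {2.2 MHz, 2.7 MHz, 2.8 MHz, 3.4 MHz}.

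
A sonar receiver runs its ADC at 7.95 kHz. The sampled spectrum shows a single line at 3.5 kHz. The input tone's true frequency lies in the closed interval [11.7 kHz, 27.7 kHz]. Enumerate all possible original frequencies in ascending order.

12.4 kHz, 19.4 kHz, 20.35 kHz, 27.35 kHz

Frequencies that alias to 3.5 kHz are k·fs ± 3.5 kHz for integer k ≥ 0.
k=0: 3.5 kHz.
k=1: 4.45 kHz, 11.45 kHz.
k=2: 12.4 kHz, 19.4 kHz.
k=3: 20.35 kHz, 27.35 kHz.
k=4: 28.3 kHz, 35.3 kHz.
Within [11.7 kHz, 27.7 kHz]: 12.4 kHz, 19.4 kHz, 20.35 kHz, 27.35 kHz.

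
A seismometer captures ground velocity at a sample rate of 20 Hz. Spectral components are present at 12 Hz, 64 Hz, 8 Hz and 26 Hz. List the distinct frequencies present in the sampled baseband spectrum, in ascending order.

4 Hz, 6 Hz, 8 Hz

fs/2 = 10 Hz.
12 Hz > fs/2 = 10 Hz, folds to fs − 12 Hz = 8 Hz.
64 Hz mod fs = 4 Hz.
4 Hz ≤ fs/2 = 10 Hz, appears at 4 Hz.
8 Hz ≤ fs/2 = 10 Hz, passes unchanged.
26 Hz mod fs = 6 Hz.
6 Hz ≤ fs/2 = 10 Hz, appears at 6 Hz.
Distinct values: {4 Hz, 6 Hz, 8 Hz}.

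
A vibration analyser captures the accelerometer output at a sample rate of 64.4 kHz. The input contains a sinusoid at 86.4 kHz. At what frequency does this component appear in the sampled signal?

86.4 kHz mod fs = 22 kHz.
22 kHz ≤ fs/2 = 32.2 kHz, appears at 22 kHz.

22 kHz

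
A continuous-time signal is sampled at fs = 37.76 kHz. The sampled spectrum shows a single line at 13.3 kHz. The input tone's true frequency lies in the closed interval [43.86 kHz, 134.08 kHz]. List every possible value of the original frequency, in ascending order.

51.06 kHz, 62.22 kHz, 88.82 kHz, 99.98 kHz, 126.58 kHz

Frequencies that alias to 13.3 kHz are k·fs ± 13.3 kHz for integer k ≥ 0.
k=0: 13.3 kHz.
k=1: 24.46 kHz, 51.06 kHz.
k=2: 62.22 kHz, 88.82 kHz.
k=3: 99.98 kHz, 126.58 kHz.
k=4: 137.74 kHz, 164.34 kHz.
Within [43.86 kHz, 134.08 kHz]: 51.06 kHz, 62.22 kHz, 88.82 kHz, 99.98 kHz, 126.58 kHz.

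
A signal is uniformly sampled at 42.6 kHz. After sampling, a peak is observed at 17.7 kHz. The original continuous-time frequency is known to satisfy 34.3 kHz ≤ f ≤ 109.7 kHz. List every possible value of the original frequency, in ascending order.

60.3 kHz, 67.5 kHz, 102.9 kHz

Frequencies that alias to 17.7 kHz are k·fs ± 17.7 kHz for integer k ≥ 0.
k=0: 17.7 kHz.
k=1: 24.9 kHz, 60.3 kHz.
k=2: 67.5 kHz, 102.9 kHz.
k=3: 110.1 kHz, 145.5 kHz.
Within [34.3 kHz, 109.7 kHz]: 60.3 kHz, 67.5 kHz, 102.9 kHz.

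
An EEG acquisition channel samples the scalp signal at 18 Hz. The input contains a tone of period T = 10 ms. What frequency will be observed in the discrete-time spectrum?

8 Hz

T = 10 ms → f = 1/T = 100 Hz.
100 Hz mod fs = 10 Hz.
10 Hz > fs/2 = 9 Hz, folds to fs − 10 Hz = 8 Hz.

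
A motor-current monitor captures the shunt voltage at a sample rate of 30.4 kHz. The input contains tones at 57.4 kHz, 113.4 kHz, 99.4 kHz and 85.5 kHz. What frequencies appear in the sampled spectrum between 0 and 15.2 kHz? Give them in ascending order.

3.4 kHz, 5.7 kHz, 8.2 kHz

fs/2 = 15.2 kHz.
57.4 kHz mod fs = 27 kHz.
27 kHz > fs/2 = 15.2 kHz, folds to fs − 27 kHz = 3.4 kHz.
113.4 kHz mod fs = 22.2 kHz.
22.2 kHz > fs/2 = 15.2 kHz, folds to fs − 22.2 kHz = 8.2 kHz.
99.4 kHz mod fs = 8.2 kHz.
8.2 kHz ≤ fs/2 = 15.2 kHz, appears at 8.2 kHz.
85.5 kHz mod fs = 24.7 kHz.
24.7 kHz > fs/2 = 15.2 kHz, folds to fs − 24.7 kHz = 5.7 kHz.
Distinct values: {3.4 kHz, 5.7 kHz, 8.2 kHz}.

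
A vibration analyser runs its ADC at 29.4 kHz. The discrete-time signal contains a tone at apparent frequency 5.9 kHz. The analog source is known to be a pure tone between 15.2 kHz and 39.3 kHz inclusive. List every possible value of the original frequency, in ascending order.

23.5 kHz, 35.3 kHz

Frequencies that alias to 5.9 kHz are k·fs ± 5.9 kHz for integer k ≥ 0.
k=0: 5.9 kHz.
k=1: 23.5 kHz, 35.3 kHz.
k=2: 52.9 kHz, 64.7 kHz.
Within [15.2 kHz, 39.3 kHz]: 23.5 kHz, 35.3 kHz.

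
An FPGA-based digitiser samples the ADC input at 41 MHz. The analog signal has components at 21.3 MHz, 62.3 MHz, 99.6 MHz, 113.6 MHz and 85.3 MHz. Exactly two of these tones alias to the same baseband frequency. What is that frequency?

fs/2 = 20.5 MHz.
21.3 MHz > fs/2 = 20.5 MHz, folds to fs − 21.3 MHz = 19.7 MHz.
62.3 MHz mod fs = 21.3 MHz.
21.3 MHz > fs/2 = 20.5 MHz, folds to fs − 21.3 MHz = 19.7 MHz.
99.6 MHz mod fs = 17.6 MHz.
17.6 MHz ≤ fs/2 = 20.5 MHz, appears at 17.6 MHz.
113.6 MHz mod fs = 31.6 MHz.
31.6 MHz > fs/2 = 20.5 MHz, folds to fs − 31.6 MHz = 9.4 MHz.
85.3 MHz mod fs = 3.3 MHz.
3.3 MHz ≤ fs/2 = 20.5 MHz, appears at 3.3 MHz.
21.3 MHz and 62.3 MHz both map to 19.7 MHz.

19.7 MHz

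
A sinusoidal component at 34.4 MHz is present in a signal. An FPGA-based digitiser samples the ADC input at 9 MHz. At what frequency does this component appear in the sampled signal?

1.6 MHz

34.4 MHz mod fs = 7.4 MHz.
7.4 MHz > fs/2 = 4.5 MHz, folds to fs − 7.4 MHz = 1.6 MHz.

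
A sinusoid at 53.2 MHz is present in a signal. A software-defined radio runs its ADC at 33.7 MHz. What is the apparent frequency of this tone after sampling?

53.2 MHz mod fs = 19.5 MHz.
19.5 MHz > fs/2 = 16.85 MHz, folds to fs − 19.5 MHz = 14.2 MHz.

14.2 MHz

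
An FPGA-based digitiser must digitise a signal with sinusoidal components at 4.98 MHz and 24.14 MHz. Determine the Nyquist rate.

48.28 MHz

Highest-frequency component: 24.14 MHz.
Nyquist rate = 2 × 24.14 MHz = 48.28 MHz.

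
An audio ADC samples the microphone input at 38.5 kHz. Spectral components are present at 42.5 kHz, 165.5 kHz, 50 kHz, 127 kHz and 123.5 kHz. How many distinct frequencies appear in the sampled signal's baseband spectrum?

fs/2 = 19.25 kHz.
42.5 kHz mod fs = 4 kHz.
4 kHz ≤ fs/2 = 19.25 kHz, appears at 4 kHz.
165.5 kHz mod fs = 11.5 kHz.
11.5 kHz ≤ fs/2 = 19.25 kHz, appears at 11.5 kHz.
50 kHz mod fs = 11.5 kHz.
11.5 kHz ≤ fs/2 = 19.25 kHz, appears at 11.5 kHz.
127 kHz mod fs = 11.5 kHz.
11.5 kHz ≤ fs/2 = 19.25 kHz, appears at 11.5 kHz.
123.5 kHz mod fs = 8 kHz.
8 kHz ≤ fs/2 = 19.25 kHz, appears at 8 kHz.
Distinct values: {4 kHz, 8 kHz, 11.5 kHz} → 3.

3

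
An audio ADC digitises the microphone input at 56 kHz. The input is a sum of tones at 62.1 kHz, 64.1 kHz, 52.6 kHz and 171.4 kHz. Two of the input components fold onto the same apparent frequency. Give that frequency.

fs/2 = 28 kHz.
62.1 kHz mod fs = 6.1 kHz.
6.1 kHz ≤ fs/2 = 28 kHz, appears at 6.1 kHz.
64.1 kHz mod fs = 8.1 kHz.
8.1 kHz ≤ fs/2 = 28 kHz, appears at 8.1 kHz.
52.6 kHz > fs/2 = 28 kHz, folds to fs − 52.6 kHz = 3.4 kHz.
171.4 kHz mod fs = 3.4 kHz.
3.4 kHz ≤ fs/2 = 28 kHz, appears at 3.4 kHz.
52.6 kHz and 171.4 kHz both map to 3.4 kHz.

3.4 kHz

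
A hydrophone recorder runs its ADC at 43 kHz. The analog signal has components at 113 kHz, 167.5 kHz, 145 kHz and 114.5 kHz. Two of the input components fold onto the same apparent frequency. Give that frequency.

fs/2 = 21.5 kHz.
113 kHz mod fs = 27 kHz.
27 kHz > fs/2 = 21.5 kHz, folds to fs − 27 kHz = 16 kHz.
167.5 kHz mod fs = 38.5 kHz.
38.5 kHz > fs/2 = 21.5 kHz, folds to fs − 38.5 kHz = 4.5 kHz.
145 kHz mod fs = 16 kHz.
16 kHz ≤ fs/2 = 21.5 kHz, appears at 16 kHz.
114.5 kHz mod fs = 28.5 kHz.
28.5 kHz > fs/2 = 21.5 kHz, folds to fs − 28.5 kHz = 14.5 kHz.
113 kHz and 145 kHz both map to 16 kHz.

16 kHz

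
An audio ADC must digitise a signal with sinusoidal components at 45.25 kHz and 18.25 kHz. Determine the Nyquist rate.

90.5 kHz

Highest-frequency component: 45.25 kHz.
Nyquist rate = 2 × 45.25 kHz = 90.5 kHz.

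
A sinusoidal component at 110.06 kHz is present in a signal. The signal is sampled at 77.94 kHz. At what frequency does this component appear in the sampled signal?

110.06 kHz mod fs = 32.12 kHz.
32.12 kHz ≤ fs/2 = 38.97 kHz, appears at 32.12 kHz.

32.12 kHz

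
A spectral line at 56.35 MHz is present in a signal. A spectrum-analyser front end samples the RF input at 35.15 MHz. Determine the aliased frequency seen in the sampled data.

13.95 MHz

56.35 MHz mod fs = 21.2 MHz.
21.2 MHz > fs/2 = 17.575 MHz, folds to fs − 21.2 MHz = 13.95 MHz.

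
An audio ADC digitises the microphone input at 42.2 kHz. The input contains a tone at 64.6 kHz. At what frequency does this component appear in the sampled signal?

19.8 kHz

64.6 kHz mod fs = 22.4 kHz.
22.4 kHz > fs/2 = 21.1 kHz, folds to fs − 22.4 kHz = 19.8 kHz.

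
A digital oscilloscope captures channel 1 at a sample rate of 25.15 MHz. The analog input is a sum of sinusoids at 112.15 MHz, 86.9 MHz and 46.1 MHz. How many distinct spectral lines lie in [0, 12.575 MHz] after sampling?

fs/2 = 12.575 MHz.
112.15 MHz mod fs = 11.55 MHz.
11.55 MHz ≤ fs/2 = 12.575 MHz, appears at 11.55 MHz.
86.9 MHz mod fs = 11.45 MHz.
11.45 MHz ≤ fs/2 = 12.575 MHz, appears at 11.45 MHz.
46.1 MHz mod fs = 20.95 MHz.
20.95 MHz > fs/2 = 12.575 MHz, folds to fs − 20.95 MHz = 4.2 MHz.
Distinct values: {4.2 MHz, 11.45 MHz, 11.55 MHz} → 3.

3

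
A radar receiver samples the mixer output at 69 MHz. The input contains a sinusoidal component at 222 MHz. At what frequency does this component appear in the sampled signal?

15 MHz

222 MHz mod fs = 15 MHz.
15 MHz ≤ fs/2 = 34.5 MHz, appears at 15 MHz.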